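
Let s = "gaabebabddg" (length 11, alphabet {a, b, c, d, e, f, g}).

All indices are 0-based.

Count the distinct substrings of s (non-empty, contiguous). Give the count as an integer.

rank→(start, suffix):
  0 → (1, 'aabebabddg')
  1 → (6, 'abddg')
  2 → (2, 'abebabddg')
  3 → (5, 'babddg')
  4 → (7, 'bddg')
  5 → (3, 'bebabddg')
  6 → (8, 'ddg')
  7 → (9, 'dg')
  8 → (4, 'ebabddg')
  9 → (10, 'g')
  10 → (0, 'gaabebabddg')

SA = [1, 6, 2, 5, 7, 3, 8, 9, 4, 10, 0]
rank  pair      lcp
   1  s[1:],s[6:]  1  'a'
   2  s[6:],s[2:]  2  'ab'
   3  s[2:],s[5:]  0  ''
   4  s[5:],s[7:]  1  'b'
   5  s[7:],s[3:]  1  'b'
   6  s[3:],s[8:]  0  ''
   7  s[8:],s[9:]  1  'd'
   8  s[9:],s[4:]  0  ''
   9  s[4:],s[10:]  0  ''
  10  s[10:],s[0:]  1  'g'

n(n+1)/2 = 11·12/2 = 66
Σ LCP = 0 + 1 + 2 + 0 + 1 + 1 + 0 + 1 + 0 + 0 + 1 = 7
distinct = 66 − 7 = 59

59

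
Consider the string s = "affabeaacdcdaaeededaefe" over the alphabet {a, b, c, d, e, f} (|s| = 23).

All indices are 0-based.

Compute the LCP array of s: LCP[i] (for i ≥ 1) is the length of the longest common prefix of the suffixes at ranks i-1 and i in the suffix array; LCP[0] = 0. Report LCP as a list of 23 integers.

rank | idx | suffix
   0 |   6 | aacdcdaaeededaefe
   1 |  12 | aaeededaefe
   2 |   3 | abeaacdcdaaeededaefe
   3 |   7 | acdcdaaeededaefe
   4 |  13 | aeededaefe
   5 |  19 | aefe
   6 |   0 | affabeaacdcdaaeededaefe
   7 |   4 | beaacdcdaaeededaefe
   8 |  10 | cdaaeededaefe
   9 |   8 | cdcdaaeededaefe
  10 |  11 | daaeededaefe
  11 |  18 | daefe
  12 |   9 | dcdaaeededaefe
  13 |  16 | dedaefe
  14 |  22 | e
  15 |   5 | eaacdcdaaeededaefe
  16 |  17 | edaefe
  17 |  15 | ededaefe
  18 |  14 | eededaefe
  19 |  20 | efe
  20 |   2 | fabeaacdcdaaeededaefe
  21 |  21 | fe
  22 |   1 | ffabeaacdcdaaeededaefe

SA = [6, 12, 3, 7, 13, 19, 0, 4, 10, 8, 11, 18, 9, 16, 22, 5, 17, 15, 14, 20, 2, 21, 1]
i: (SA[i-1],SA[i]) lcp shared
  1: (6,12) 2 'aa'
  2: (12,3) 1 'a'
  3: (3,7) 1 'a'
  4: (7,13) 1 'a'
  5: (13,19) 2 'ae'
  6: (19,0) 1 'a'
  7: (0,4) 0 ''
  8: (4,10) 0 ''
  9: (10,8) 2 'cd'
  10: (8,11) 0 ''
  11: (11,18) 2 'da'
  12: (18,9) 1 'd'
  13: (9,16) 1 'd'
  14: (16,22) 0 ''
  15: (22,5) 1 'e'
  16: (5,17) 1 'e'
  17: (17,15) 2 'ed'
  18: (15,14) 1 'e'
  19: (14,20) 1 'e'
  20: (20,2) 0 ''
  21: (2,21) 1 'f'
  22: (21,1) 1 'f'

[0, 2, 1, 1, 1, 2, 1, 0, 0, 2, 0, 2, 1, 1, 0, 1, 1, 2, 1, 1, 0, 1, 1]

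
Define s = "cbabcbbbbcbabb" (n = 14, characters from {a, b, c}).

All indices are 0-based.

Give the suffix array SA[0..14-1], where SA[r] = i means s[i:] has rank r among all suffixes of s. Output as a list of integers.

rank→(start, suffix):
  0 → (11, 'abb')
  1 → (2, 'abcbbbbcbabb')
  2 → (13, 'b')
  3 → (10, 'babb')
  4 → (1, 'babcbbbbcbabb')
  5 → (12, 'bb')
  6 → (5, 'bbbbcbabb')
  7 → (6, 'bbbcbabb')
  8 → (7, 'bbcbabb')
  9 → (8, 'bcbabb')
  10 → (3, 'bcbbbbcbabb')
  11 → (9, 'cbabb')
  12 → (0, 'cbabcbbbbcbabb')
  13 → (4, 'cbbbbcbabb')

[11, 2, 13, 10, 1, 12, 5, 6, 7, 8, 3, 9, 0, 4]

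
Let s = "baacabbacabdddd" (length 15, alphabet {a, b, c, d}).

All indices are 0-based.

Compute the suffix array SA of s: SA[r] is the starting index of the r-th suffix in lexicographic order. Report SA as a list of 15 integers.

rank | idx | suffix
   0 |   1 | aacabbacabdddd
   1 |   4 | abbacabdddd
   2 |   9 | abdddd
   3 |   2 | acabbacabdddd
   4 |   7 | acabdddd
   5 |   0 | baacabbacabdddd
   6 |   6 | bacabdddd
   7 |   5 | bbacabdddd
   8 |  10 | bdddd
   9 |   3 | cabbacabdddd
  10 |   8 | cabdddd
  11 |  14 | d
  12 |  13 | dd
  13 |  12 | ddd
  14 |  11 | dddd

[1, 4, 9, 2, 7, 0, 6, 5, 10, 3, 8, 14, 13, 12, 11]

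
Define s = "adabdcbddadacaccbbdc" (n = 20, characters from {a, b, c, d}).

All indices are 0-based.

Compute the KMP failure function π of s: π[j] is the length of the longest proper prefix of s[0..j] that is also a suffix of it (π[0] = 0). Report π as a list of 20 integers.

[0, 0, 1, 0, 0, 0, 0, 0, 0, 1, 2, 3, 0, 1, 0, 0, 0, 0, 0, 0]

π[0] = 0
j=1 s[j]='d': π[1]=0 (border '')
j=2 s[j]='a': π[2]=1 (border 'a')
j=3 s[j]='b': k: 1→0; π[3]=0 (border '')
j=4 s[j]='d': π[4]=0 (border '')
j=5 s[j]='c': π[5]=0 (border '')
j=6 s[j]='b': π[6]=0 (border '')
j=7 s[j]='d': π[7]=0 (border '')
j=8 s[j]='d': π[8]=0 (border '')
j=9 s[j]='a': π[9]=1 (border 'a')
j=10 s[j]='d': π[10]=2 (border 'ad')
j=11 s[j]='a': π[11]=3 (border 'ada')
j=12 s[j]='c': k: 3→1→0; π[12]=0 (border '')
j=13 s[j]='a': π[13]=1 (border 'a')
j=14 s[j]='c': k: 1→0; π[14]=0 (border '')
j=15 s[j]='c': π[15]=0 (border '')
j=16 s[j]='b': π[16]=0 (border '')
j=17 s[j]='b': π[17]=0 (border '')
j=18 s[j]='d': π[18]=0 (border '')
j=19 s[j]='c': π[19]=0 (border '')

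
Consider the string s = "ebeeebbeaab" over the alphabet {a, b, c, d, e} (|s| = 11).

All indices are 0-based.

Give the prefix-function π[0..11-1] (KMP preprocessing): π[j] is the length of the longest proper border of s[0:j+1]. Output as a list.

π[0] = 0
j=1 s[j]='b': π[1]=0 (border '')
j=2 s[j]='e': π[2]=1 (border 'e')
j=3 s[j]='e': k: 1→0; π[3]=1 (border 'e')
j=4 s[j]='e': k: 1→0; π[4]=1 (border 'e')
j=5 s[j]='b': π[5]=2 (border 'eb')
j=6 s[j]='b': k: 2→0; π[6]=0 (border '')
j=7 s[j]='e': π[7]=1 (border 'e')
j=8 s[j]='a': k: 1→0; π[8]=0 (border '')
j=9 s[j]='a': π[9]=0 (border '')
j=10 s[j]='b': π[10]=0 (border '')

[0, 0, 1, 1, 1, 2, 0, 1, 0, 0, 0]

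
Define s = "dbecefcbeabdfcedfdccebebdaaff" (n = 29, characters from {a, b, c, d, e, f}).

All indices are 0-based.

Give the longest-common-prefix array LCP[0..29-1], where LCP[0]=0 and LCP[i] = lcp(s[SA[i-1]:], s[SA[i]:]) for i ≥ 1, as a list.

[0, 1, 1, 0, 2, 1, 2, 2, 0, 1, 1, 2, 2, 0, 1, 1, 1, 2, 0, 1, 2, 1, 1, 1, 0, 1, 2, 1, 1]

rank | idx | suffix
   0 |  25 | aaff
   1 |   9 | abdfcedfdccebebdaaff
   2 |  26 | aff
   3 |  23 | bdaaff
   4 |  10 | bdfcedfdccebebdaaff
   5 |   7 | beabdfcedfdccebebdaaff
   6 |  21 | bebdaaff
   7 |   1 | becefcbeabdfcedfdccebebdaaff
   8 |   6 | cbeabdfcedfdccebebdaaff
   9 |  18 | ccebebdaaff
  10 |  19 | cebebdaaff
  11 |  13 | cedfdccebebdaaff
  12 |   3 | cefcbeabdfcedfdccebebdaaff
  13 |  24 | daaff
  14 |   0 | dbecefcbeabdfcedfdccebebdaaff
  15 |  17 | dccebebdaaff
  16 |  11 | dfcedfdccebebdaaff
  17 |  15 | dfdccebebdaaff
  18 |   8 | eabdfcedfdccebebdaaff
  19 |  22 | ebdaaff
  20 |  20 | ebebdaaff
  21 |   2 | ecefcbeabdfcedfdccebebdaaff
  22 |  14 | edfdccebebdaaff
  23 |   4 | efcbeabdfcedfdccebebdaaff
  24 |  28 | f
  25 |   5 | fcbeabdfcedfdccebebdaaff
  26 |  12 | fcedfdccebebdaaff
  27 |  16 | fdccebebdaaff
  28 |  27 | ff

SA = [25, 9, 26, 23, 10, 7, 21, 1, 6, 18, 19, 13, 3, 24, 0, 17, 11, 15, 8, 22, 20, 2, 14, 4, 28, 5, 12, 16, 27]
i: (SA[i-1],SA[i]) lcp shared
  1: (25,9) 1 'a'
  2: (9,26) 1 'a'
  3: (26,23) 0 ''
  4: (23,10) 2 'bd'
  5: (10,7) 1 'b'
  6: (7,21) 2 'be'
  7: (21,1) 2 'be'
  8: (1,6) 0 ''
  9: (6,18) 1 'c'
  10: (18,19) 1 'c'
  11: (19,13) 2 'ce'
  12: (13,3) 2 'ce'
  13: (3,24) 0 ''
  14: (24,0) 1 'd'
  15: (0,17) 1 'd'
  16: (17,11) 1 'd'
  17: (11,15) 2 'df'
  18: (15,8) 0 ''
  19: (8,22) 1 'e'
  20: (22,20) 2 'eb'
  21: (20,2) 1 'e'
  22: (2,14) 1 'e'
  23: (14,4) 1 'e'
  24: (4,28) 0 ''
  25: (28,5) 1 'f'
  26: (5,12) 2 'fc'
  27: (12,16) 1 'f'
  28: (16,27) 1 'f'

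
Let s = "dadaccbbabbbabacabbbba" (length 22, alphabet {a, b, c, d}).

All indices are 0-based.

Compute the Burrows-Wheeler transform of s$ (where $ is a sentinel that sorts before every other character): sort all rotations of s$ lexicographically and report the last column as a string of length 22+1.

abbbcbddbbbabbcbaaacaa$

rank  rotation                 last
    0  $dadaccbbabbbabacabbbba  a
    1  a$dadaccbbabbbabacabbbb  b
    2  abacabbbba$dadaccbbabbb  b
    3  abbbabacabbbba$dadaccbb  b
    4  abbbba$dadaccbbabbbabac  c
    5  acabbbba$dadaccbbabbbab  b
    6  accbbabbbabacabbbba$dad  d
    7  adaccbbabbbabacabbbba$d  d
    8  ba$dadaccbbabbbabacabbb  b
    9  babacabbbba$dadaccbbabb  b
   10  babbbabacabbbba$dadaccb  b
   11  bacabbbba$dadaccbbabbba  a
   12  bba$dadaccbbabbbabacabb  b
   13  bbabacabbbba$dadaccbbab  b
   14  bbabbbabacabbbba$dadacc  c
   15  bbba$dadaccbbabbbabacab  b
   16  bbbabacabbbba$dadaccbba  a
   17  bbbba$dadaccbbabbbabaca  a
   18  cabbbba$dadaccbbabbbaba  a
   19  cbbabbbabacabbbba$dadac  c
   20  ccbbabbbabacabbbba$dada  a
   21  daccbbabbbabacabbbba$da  a
   22  dadaccbbabbbabacabbbba$  $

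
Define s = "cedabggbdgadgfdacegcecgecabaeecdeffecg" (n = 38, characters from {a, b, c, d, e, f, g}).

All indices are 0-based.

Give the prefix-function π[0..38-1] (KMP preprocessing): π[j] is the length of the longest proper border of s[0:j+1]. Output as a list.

[0, 0, 0, 0, 0, 0, 0, 0, 0, 0, 0, 0, 0, 0, 0, 0, 1, 2, 0, 1, 2, 1, 0, 0, 1, 0, 0, 0, 0, 0, 1, 0, 0, 0, 0, 0, 1, 0]

π[0] = 0
j=1 s[j]='e': π[1]=0 (border '')
j=2 s[j]='d': π[2]=0 (border '')
j=3 s[j]='a': π[3]=0 (border '')
j=4 s[j]='b': π[4]=0 (border '')
j=5 s[j]='g': π[5]=0 (border '')
j=6 s[j]='g': π[6]=0 (border '')
j=7 s[j]='b': π[7]=0 (border '')
j=8 s[j]='d': π[8]=0 (border '')
j=9 s[j]='g': π[9]=0 (border '')
j=10 s[j]='a': π[10]=0 (border '')
j=11 s[j]='d': π[11]=0 (border '')
j=12 s[j]='g': π[12]=0 (border '')
j=13 s[j]='f': π[13]=0 (border '')
j=14 s[j]='d': π[14]=0 (border '')
j=15 s[j]='a': π[15]=0 (border '')
j=16 s[j]='c': π[16]=1 (border 'c')
j=17 s[j]='e': π[17]=2 (border 'ce')
j=18 s[j]='g': k: 2→0; π[18]=0 (border '')
j=19 s[j]='c': π[19]=1 (border 'c')
j=20 s[j]='e': π[20]=2 (border 'ce')
j=21 s[j]='c': k: 2→0; π[21]=1 (border 'c')
j=22 s[j]='g': k: 1→0; π[22]=0 (border '')
j=23 s[j]='e': π[23]=0 (border '')
j=24 s[j]='c': π[24]=1 (border 'c')
j=25 s[j]='a': k: 1→0; π[25]=0 (border '')
j=26 s[j]='b': π[26]=0 (border '')
j=27 s[j]='a': π[27]=0 (border '')
j=28 s[j]='e': π[28]=0 (border '')
j=29 s[j]='e': π[29]=0 (border '')
j=30 s[j]='c': π[30]=1 (border 'c')
j=31 s[j]='d': k: 1→0; π[31]=0 (border '')
j=32 s[j]='e': π[32]=0 (border '')
j=33 s[j]='f': π[33]=0 (border '')
j=34 s[j]='f': π[34]=0 (border '')
j=35 s[j]='e': π[35]=0 (border '')
j=36 s[j]='c': π[36]=1 (border 'c')
j=37 s[j]='g': k: 1→0; π[37]=0 (border '')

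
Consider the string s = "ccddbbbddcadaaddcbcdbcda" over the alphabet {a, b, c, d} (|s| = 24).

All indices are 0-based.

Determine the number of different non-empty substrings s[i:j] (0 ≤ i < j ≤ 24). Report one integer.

268

rank | idx | suffix
   0 |  23 | a
   1 |  12 | aaddcbcdbcda
   2 |  10 | adaaddcbcdbcda
   3 |  13 | addcbcdbcda
   4 |   4 | bbbddcadaaddcbcdbcda
   5 |   5 | bbddcadaaddcbcdbcda
   6 |  20 | bcda
   7 |  17 | bcdbcda
   8 |   6 | bddcadaaddcbcdbcda
   9 |   9 | cadaaddcbcdbcda
  10 |  16 | cbcdbcda
  11 |   0 | ccddbbbddcadaaddcbcdbcda
  12 |  21 | cda
  13 |  18 | cdbcda
  14 |   1 | cddbbbddcadaaddcbcdbcda
  15 |  22 | da
  16 |  11 | daaddcbcdbcda
  17 |   3 | dbbbddcadaaddcbcdbcda
  18 |  19 | dbcda
  19 |   8 | dcadaaddcbcdbcda
  20 |  15 | dcbcdbcda
  21 |   2 | ddbbbddcadaaddcbcdbcda
  22 |   7 | ddcadaaddcbcdbcda
  23 |  14 | ddcbcdbcda

SA = [23, 12, 10, 13, 4, 5, 20, 17, 6, 9, 16, 0, 21, 18, 1, 22, 11, 3, 19, 8, 15, 2, 7, 14]
[i] adj suffixes → lcp
  [1] 23/12 → 1 ('a')
  [2] 12/10 → 1 ('a')
  [3] 10/13 → 2 ('ad')
  [4] 13/4 → 0 ('')
  [5] 4/5 → 2 ('bb')
  [6] 5/20 → 1 ('b')
  [7] 20/17 → 3 ('bcd')
  [8] 17/6 → 1 ('b')
  [9] 6/9 → 0 ('')
  [10] 9/16 → 1 ('c')
  [11] 16/0 → 1 ('c')
  [12] 0/21 → 1 ('c')
  [13] 21/18 → 2 ('cd')
  [14] 18/1 → 2 ('cd')
  [15] 1/22 → 0 ('')
  [16] 22/11 → 2 ('da')
  [17] 11/3 → 1 ('d')
  [18] 3/19 → 2 ('db')
  [19] 19/8 → 1 ('d')
  [20] 8/15 → 2 ('dc')
  [21] 15/2 → 1 ('d')
  [22] 2/7 → 2 ('dd')
  [23] 7/14 → 3 ('ddc')

n(n+1)/2 = 24·25/2 = 300
Σ LCP = 0 + 1 + 1 + 2 + 0 + 2 + 1 + 3 + 1 + 0 + 1 + 1 + 1 + 2 + 2 + 0 + 2 + 1 + 2 + 1 + 2 + 1 + 2 + 3 = 32
distinct = 300 − 32 = 268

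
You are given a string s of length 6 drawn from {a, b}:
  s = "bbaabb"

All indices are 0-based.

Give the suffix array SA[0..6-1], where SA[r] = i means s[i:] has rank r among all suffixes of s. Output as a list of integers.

[2, 3, 5, 1, 4, 0]

sorted suffixes:
  #0 SA[0]=2  'aabb'
  #1 SA[1]=3  'abb'
  #2 SA[2]=5  'b'
  #3 SA[3]=1  'baabb'
  #4 SA[4]=4  'bb'
  #5 SA[5]=0  'bbaabb'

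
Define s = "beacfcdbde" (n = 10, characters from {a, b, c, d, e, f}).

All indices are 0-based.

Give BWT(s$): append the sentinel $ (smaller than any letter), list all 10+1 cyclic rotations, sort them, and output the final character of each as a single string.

eed$facbdbc

rank  rotation     last
    0  $beacfcdbde  e
    1  acfcdbde$be  e
    2  bde$beacfcd  d
    3  beacfcdbde$  $
    4  cdbde$beacf  f
    5  cfcdbde$bea  a
    6  dbde$beacfc  c
    7  de$beacfcdb  b
    8  e$beacfcdbd  d
    9  eacfcdbde$b  b
   10  fcdbde$beac  c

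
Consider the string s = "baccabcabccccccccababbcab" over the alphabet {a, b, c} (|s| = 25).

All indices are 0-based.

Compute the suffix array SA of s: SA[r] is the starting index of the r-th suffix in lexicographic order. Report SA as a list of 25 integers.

rank→(start, suffix):
  0 → (23, 'ab')
  1 → (17, 'ababbcab')
  2 → (19, 'abbcab')
  3 → (4, 'abcabccccccccababbcab')
  4 → (7, 'abccccccccababbcab')
  5 → (1, 'accabcabccccccccababbcab')
  6 → (24, 'b')
  7 → (18, 'babbcab')
  8 → (0, 'baccabcabccccccccababbcab')
  9 → (20, 'bbcab')
  10 → (21, 'bcab')
  11 → (5, 'bcabccccccccababbcab')
  12 → (8, 'bccccccccababbcab')
  13 → (22, 'cab')
  14 → (16, 'cababbcab')
  15 → (3, 'cabcabccccccccababbcab')
  16 → (6, 'cabccccccccababbcab')
  17 → (15, 'ccababbcab')
  18 → (2, 'ccabcabccccccccababbcab')
  19 → (14, 'cccababbcab')
  20 → (13, 'ccccababbcab')
  21 → (12, 'cccccababbcab')
  22 → (11, 'ccccccababbcab')
  23 → (10, 'cccccccababbcab')
  24 → (9, 'ccccccccababbcab')

[23, 17, 19, 4, 7, 1, 24, 18, 0, 20, 21, 5, 8, 22, 16, 3, 6, 15, 2, 14, 13, 12, 11, 10, 9]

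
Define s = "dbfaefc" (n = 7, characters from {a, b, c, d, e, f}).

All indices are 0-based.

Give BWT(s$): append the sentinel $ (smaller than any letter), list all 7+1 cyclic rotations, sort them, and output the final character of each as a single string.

rank  rotation  last
    0  $dbfaefc  c
    1  aefc$dbf  f
    2  bfaefc$d  d
    3  c$dbfaef  f
    4  dbfaefc$  $
    5  efc$dbfa  a
    6  faefc$db  b
    7  fc$dbfae  e

cfdf$abe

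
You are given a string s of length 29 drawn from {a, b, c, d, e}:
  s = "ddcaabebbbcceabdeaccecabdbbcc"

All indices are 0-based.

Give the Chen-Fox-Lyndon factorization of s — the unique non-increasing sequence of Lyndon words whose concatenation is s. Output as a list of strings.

emit factor 1: 'd' (i=0, period=1)
emit factor 2: 'd' (i=1, period=1)
emit factor 3: 'c' (i=2, period=1)
emit factor 4: 'aabebbbcceabdeaccecabdbbcc' (i=3, period=26)

["d", "d", "c", "aabebbbcceabdeaccecabdbbcc"]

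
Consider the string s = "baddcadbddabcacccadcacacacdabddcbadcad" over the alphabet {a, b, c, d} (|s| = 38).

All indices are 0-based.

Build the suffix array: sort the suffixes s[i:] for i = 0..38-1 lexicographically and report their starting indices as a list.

sorted suffixes:
  #0 SA[0]=10  'abcacccadcacacacdabddcbadcad'
  #1 SA[1]=27  'abddcbadcad'
  #2 SA[2]=20  'acacacdabddcbadcad'
  #3 SA[3]=22  'acacdabddcbadcad'
  #4 SA[4]=13  'acccadcacacacdabddcbadcad'
  #5 SA[5]=24  'acdabddcbadcad'
  #6 SA[6]=36  'ad'
  #7 SA[7]=5  'adbddabcacccadcacacacdabddcbadcad'
  #8 SA[8]=17  'adcacacacdabddcbadcad'
  #9 SA[9]=33  'adcad'
  #10 SA[10]=1  'addcadbddabcacccadcacacacdabddcbadcad'
  #11 SA[11]=32  'badcad'
  #12 SA[12]=0  'baddcadbddabcacccadcacacacdabddcbadcad'
  #13 SA[13]=11  'bcacccadcacacacdabddcbadcad'
  #14 SA[14]=7  'bddabcacccadcacacacdabddcbadcad'
  #15 SA[15]=28  'bddcbadcad'
  #16 SA[16]=19  'cacacacdabddcbadcad'
  #17 SA[17]=21  'cacacdabddcbadcad'
  #18 SA[18]=12  'cacccadcacacacdabddcbadcad'
  #19 SA[19]=23  'cacdabddcbadcad'
  #20 SA[20]=35  'cad'
  #21 SA[21]=4  'cadbddabcacccadcacacacdabddcbadcad'
  #22 SA[22]=16  'cadcacacacdabddcbadcad'
  #23 SA[23]=31  'cbadcad'
  #24 SA[24]=15  'ccadcacacacdabddcbadcad'
  #25 SA[25]=14  'cccadcacacacdabddcbadcad'
  #26 SA[26]=25  'cdabddcbadcad'
  #27 SA[27]=37  'd'
  #28 SA[28]=9  'dabcacccadcacacacdabddcbadcad'
  #29 SA[29]=26  'dabddcbadcad'
  #30 SA[30]=6  'dbddabcacccadcacacacdabddcbadcad'
  #31 SA[31]=18  'dcacacacdabddcbadcad'
  #32 SA[32]=34  'dcad'
  #33 SA[33]=3  'dcadbddabcacccadcacacacdabddcbadcad'
  #34 SA[34]=30  'dcbadcad'
  #35 SA[35]=8  'ddabcacccadcacacacdabddcbadcad'
  #36 SA[36]=2  'ddcadbddabcacccadcacacacdabddcbadcad'
  #37 SA[37]=29  'ddcbadcad'

[10, 27, 20, 22, 13, 24, 36, 5, 17, 33, 1, 32, 0, 11, 7, 28, 19, 21, 12, 23, 35, 4, 16, 31, 15, 14, 25, 37, 9, 26, 6, 18, 34, 3, 30, 8, 2, 29]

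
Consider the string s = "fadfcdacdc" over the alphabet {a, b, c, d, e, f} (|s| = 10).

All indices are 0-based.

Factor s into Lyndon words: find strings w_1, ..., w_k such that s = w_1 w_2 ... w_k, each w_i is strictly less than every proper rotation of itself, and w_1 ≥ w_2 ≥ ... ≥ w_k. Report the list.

emit factor 1: 'f' (i=0, period=1)
emit factor 2: 'adfcd' (i=1, period=5)
emit factor 3: 'acdc' (i=6, period=4)

["f", "adfcd", "acdc"]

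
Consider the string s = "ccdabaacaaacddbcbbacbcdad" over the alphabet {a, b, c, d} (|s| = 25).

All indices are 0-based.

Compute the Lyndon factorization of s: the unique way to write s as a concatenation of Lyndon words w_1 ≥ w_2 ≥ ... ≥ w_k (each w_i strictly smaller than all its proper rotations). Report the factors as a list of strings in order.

["ccd", "ab", "aac", "aaacddbcbbacbcdad"]

emit factor 1: 'ccd' (i=0, period=3)
emit factor 2: 'ab' (i=3, period=2)
emit factor 3: 'aac' (i=5, period=3)
emit factor 4: 'aaacddbcbbacbcdad' (i=8, period=17)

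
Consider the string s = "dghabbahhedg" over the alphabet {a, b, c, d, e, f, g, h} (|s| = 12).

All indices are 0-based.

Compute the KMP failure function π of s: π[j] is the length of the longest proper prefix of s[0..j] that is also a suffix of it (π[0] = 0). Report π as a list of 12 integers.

[0, 0, 0, 0, 0, 0, 0, 0, 0, 0, 1, 2]

π[0] = 0
j=1 s[j]='g': π[1]=0 (border '')
j=2 s[j]='h': π[2]=0 (border '')
j=3 s[j]='a': π[3]=0 (border '')
j=4 s[j]='b': π[4]=0 (border '')
j=5 s[j]='b': π[5]=0 (border '')
j=6 s[j]='a': π[6]=0 (border '')
j=7 s[j]='h': π[7]=0 (border '')
j=8 s[j]='h': π[8]=0 (border '')
j=9 s[j]='e': π[9]=0 (border '')
j=10 s[j]='d': π[10]=1 (border 'd')
j=11 s[j]='g': π[11]=2 (border 'dg')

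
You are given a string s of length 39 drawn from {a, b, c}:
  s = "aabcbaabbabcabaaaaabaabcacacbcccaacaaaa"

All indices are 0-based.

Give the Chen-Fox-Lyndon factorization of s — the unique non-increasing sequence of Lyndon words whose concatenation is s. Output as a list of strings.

emit factor 1: 'aabcb' (i=0, period=5)
emit factor 2: 'aabbabcab' (i=5, period=9)
emit factor 3: 'aaaaabaabcacacbcccaac' (i=14, period=21)
emit factor 4: 'a' (i=35, period=1)
emit factor 5: 'a' (i=36, period=1)
emit factor 6: 'a' (i=37, period=1)
emit factor 7: 'a' (i=38, period=1)

["aabcb", "aabbabcab", "aaaaabaabcacacbcccaac", "a", "a", "a", "a"]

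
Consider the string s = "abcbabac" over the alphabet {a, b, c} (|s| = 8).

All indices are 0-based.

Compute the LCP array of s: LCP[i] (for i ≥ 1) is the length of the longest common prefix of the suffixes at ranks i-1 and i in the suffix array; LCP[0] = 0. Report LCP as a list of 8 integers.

rank→(start, suffix):
  0 → (4, 'abac')
  1 → (0, 'abcbabac')
  2 → (6, 'ac')
  3 → (3, 'babac')
  4 → (5, 'bac')
  5 → (1, 'bcbabac')
  6 → (7, 'c')
  7 → (2, 'cbabac')

SA = [4, 0, 6, 3, 5, 1, 7, 2]
i: (SA[i-1],SA[i]) lcp shared
  1: (4,0) 2 'ab'
  2: (0,6) 1 'a'
  3: (6,3) 0 ''
  4: (3,5) 2 'ba'
  5: (5,1) 1 'b'
  6: (1,7) 0 ''
  7: (7,2) 1 'c'

[0, 2, 1, 0, 2, 1, 0, 1]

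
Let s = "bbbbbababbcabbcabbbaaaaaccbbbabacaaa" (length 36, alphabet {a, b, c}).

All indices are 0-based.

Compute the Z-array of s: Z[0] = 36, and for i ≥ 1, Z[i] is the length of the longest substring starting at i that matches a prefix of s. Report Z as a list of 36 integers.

Z[0]=36
i=1: outside box; Z[1]=4 grow→box=[1,5)
i=2: min(r-i=3, Z[1]=4)=3; Z[2]=3
i=3: min(r-i=2, Z[2]=3)=2; Z[3]=2
i=4: min(r-i=1, Z[3]=2)=1; Z[4]=1
i=5: outside box; Z[5]=0
i=6: outside box; Z[6]=1 grow→box=[6,7)
i=7: outside box; Z[7]=0
i=8: outside box; Z[8]=2 grow→box=[8,10)
i=9: min(r-i=1, Z[1]=4)=1; Z[9]=1
i=10: outside box; Z[10]=0
i=11: outside box; Z[11]=0
i=12: outside box; Z[12]=2 grow→box=[12,14)
i=13: min(r-i=1, Z[1]=4)=1; Z[13]=1
i=14: outside box; Z[14]=0
i=15: outside box; Z[15]=0
i=16: outside box; Z[16]=3 grow→box=[16,19)
i=17: min(r-i=2, Z[1]=4)=2; Z[17]=2
i=18: min(r-i=1, Z[2]=3)=1; Z[18]=1
i=19: outside box; Z[19]=0
i=20: outside box; Z[20]=0
i=21: outside box; Z[21]=0
i=22: outside box; Z[22]=0
i=23: outside box; Z[23]=0
i=24: outside box; Z[24]=0
i=25: outside box; Z[25]=0
i=26: outside box; Z[26]=3 grow→box=[26,29)
i=27: min(r-i=2, Z[1]=4)=2; Z[27]=2
i=28: min(r-i=1, Z[2]=3)=1; Z[28]=1
i=29: outside box; Z[29]=0
i=30: outside box; Z[30]=1 grow→box=[30,31)
i=31: outside box; Z[31]=0
i=32: outside box; Z[32]=0
i=33: outside box; Z[33]=0
i=34: outside box; Z[34]=0
i=35: outside box; Z[35]=0

[36, 4, 3, 2, 1, 0, 1, 0, 2, 1, 0, 0, 2, 1, 0, 0, 3, 2, 1, 0, 0, 0, 0, 0, 0, 0, 3, 2, 1, 0, 1, 0, 0, 0, 0, 0]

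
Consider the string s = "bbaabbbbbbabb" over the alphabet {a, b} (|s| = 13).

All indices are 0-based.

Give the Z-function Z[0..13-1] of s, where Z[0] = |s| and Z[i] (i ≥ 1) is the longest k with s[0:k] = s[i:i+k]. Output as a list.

Z[0]=13
i=1: fresh scan; Z[1]=1 extend→box=[1,2)
i=2: fresh scan; Z[2]=0
i=3: fresh scan; Z[3]=0
i=4: fresh scan; Z[4]=2 extend→box=[4,6)
i=5: min(r-i=1, Z[1]=1)=1; Z[5]=2 extend→box=[5,7)
i=6: min(r-i=1, Z[1]=1)=1; Z[6]=2 extend→box=[6,8)
i=7: min(r-i=1, Z[1]=1)=1; Z[7]=2 extend→box=[7,9)
i=8: min(r-i=1, Z[1]=1)=1; Z[8]=3 extend→box=[8,11)
i=9: min(r-i=2, Z[1]=1)=1; Z[9]=1
i=10: min(r-i=1, Z[2]=0)=0; Z[10]=0
i=11: fresh scan; Z[11]=2 extend→box=[11,13)
i=12: min(r-i=1, Z[1]=1)=1; Z[12]=1

[13, 1, 0, 0, 2, 2, 2, 2, 3, 1, 0, 2, 1]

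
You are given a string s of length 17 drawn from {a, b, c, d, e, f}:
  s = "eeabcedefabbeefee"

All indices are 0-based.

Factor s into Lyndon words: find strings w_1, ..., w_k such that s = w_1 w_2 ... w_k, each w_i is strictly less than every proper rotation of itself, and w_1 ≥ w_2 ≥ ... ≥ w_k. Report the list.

["e", "e", "abcedef", "abbeefee"]

emit factor 1: 'e' (i=0, period=1)
emit factor 2: 'e' (i=1, period=1)
emit factor 3: 'abcedef' (i=2, period=7)
emit factor 4: 'abbeefee' (i=9, period=8)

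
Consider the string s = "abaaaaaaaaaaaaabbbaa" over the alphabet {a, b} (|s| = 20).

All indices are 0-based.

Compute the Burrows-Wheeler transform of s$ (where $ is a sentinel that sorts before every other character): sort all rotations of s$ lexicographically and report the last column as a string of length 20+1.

aabbaaaaaaaaaaa$ababa

rank  rotation               last
    0  $abaaaaaaaaaaaaabbbaa  a
    1  a$abaaaaaaaaaaaaabbba  a
    2  aa$abaaaaaaaaaaaaabbb  b
    3  aaaaaaaaaaaaabbbaa$ab  b
    4  aaaaaaaaaaaabbbaa$aba  a
    5  aaaaaaaaaaabbbaa$abaa  a
    6  aaaaaaaaaabbbaa$abaaa  a
    7  aaaaaaaaabbbaa$abaaaa  a
    8  aaaaaaaabbbaa$abaaaaa  a
    9  aaaaaaabbbaa$abaaaaaa  a
   10  aaaaaabbbaa$abaaaaaaa  a
   11  aaaaabbbaa$abaaaaaaaa  a
   12  aaaabbbaa$abaaaaaaaaa  a
   13  aaabbbaa$abaaaaaaaaaa  a
   14  aabbbaa$abaaaaaaaaaaa  a
   15  abaaaaaaaaaaaaabbbaa$  $
   16  abbbaa$abaaaaaaaaaaaa  a
   17  baa$abaaaaaaaaaaaaabb  b
   18  baaaaaaaaaaaaabbbaa$a  a
   19  bbaa$abaaaaaaaaaaaaab  b
   20  bbbaa$abaaaaaaaaaaaaa  a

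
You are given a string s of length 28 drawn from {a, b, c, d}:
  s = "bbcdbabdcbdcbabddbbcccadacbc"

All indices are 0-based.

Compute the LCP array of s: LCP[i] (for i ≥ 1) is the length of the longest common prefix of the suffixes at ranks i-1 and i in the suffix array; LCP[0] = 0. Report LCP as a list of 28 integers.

[0, 3, 1, 1, 0, 4, 1, 3, 1, 2, 2, 1, 4, 2, 0, 1, 1, 2, 2, 1, 2, 1, 0, 1, 2, 1, 3, 1]

sorted suffixes:
  #0 SA[0]=5  'abdcbdcbabddbbcccadacbc'
  #1 SA[1]=13  'abddbbcccadacbc'
  #2 SA[2]=24  'acbc'
  #3 SA[3]=22  'adacbc'
  #4 SA[4]=4  'babdcbdcbabddbbcccadacbc'
  #5 SA[5]=12  'babddbbcccadacbc'
  #6 SA[6]=17  'bbcccadacbc'
  #7 SA[7]=0  'bbcdbabdcbdcbabddbbcccadacbc'
  #8 SA[8]=26  'bc'
  #9 SA[9]=18  'bcccadacbc'
  #10 SA[10]=1  'bcdbabdcbdcbabddbbcccadacbc'
  #11 SA[11]=9  'bdcbabddbbcccadacbc'
  #12 SA[12]=6  'bdcbdcbabddbbcccadacbc'
  #13 SA[13]=14  'bddbbcccadacbc'
  #14 SA[14]=27  'c'
  #15 SA[15]=21  'cadacbc'
  #16 SA[16]=11  'cbabddbbcccadacbc'
  #17 SA[17]=25  'cbc'
  #18 SA[18]=8  'cbdcbabddbbcccadacbc'
  #19 SA[19]=20  'ccadacbc'
  #20 SA[20]=19  'cccadacbc'
  #21 SA[21]=2  'cdbabdcbdcbabddbbcccadacbc'
  #22 SA[22]=23  'dacbc'
  #23 SA[23]=3  'dbabdcbdcbabddbbcccadacbc'
  #24 SA[24]=16  'dbbcccadacbc'
  #25 SA[25]=10  'dcbabddbbcccadacbc'
  #26 SA[26]=7  'dcbdcbabddbbcccadacbc'
  #27 SA[27]=15  'ddbbcccadacbc'

SA = [5, 13, 24, 22, 4, 12, 17, 0, 26, 18, 1, 9, 6, 14, 27, 21, 11, 25, 8, 20, 19, 2, 23, 3, 16, 10, 7, 15]
rank  pair      lcp
   1  s[5:],s[13:]  3  'abd'
   2  s[13:],s[24:]  1  'a'
   3  s[24:],s[22:]  1  'a'
   4  s[22:],s[4:]  0  ''
   5  s[4:],s[12:]  4  'babd'
   6  s[12:],s[17:]  1  'b'
   7  s[17:],s[0:]  3  'bbc'
   8  s[0:],s[26:]  1  'b'
   9  s[26:],s[18:]  2  'bc'
  10  s[18:],s[1:]  2  'bc'
  11  s[1:],s[9:]  1  'b'
  12  s[9:],s[6:]  4  'bdcb'
  13  s[6:],s[14:]  2  'bd'
  14  s[14:],s[27:]  0  ''
  15  s[27:],s[21:]  1  'c'
  16  s[21:],s[11:]  1  'c'
  17  s[11:],s[25:]  2  'cb'
  18  s[25:],s[8:]  2  'cb'
  19  s[8:],s[20:]  1  'c'
  20  s[20:],s[19:]  2  'cc'
  21  s[19:],s[2:]  1  'c'
  22  s[2:],s[23:]  0  ''
  23  s[23:],s[3:]  1  'd'
  24  s[3:],s[16:]  2  'db'
  25  s[16:],s[10:]  1  'd'
  26  s[10:],s[7:]  3  'dcb'
  27  s[7:],s[15:]  1  'd'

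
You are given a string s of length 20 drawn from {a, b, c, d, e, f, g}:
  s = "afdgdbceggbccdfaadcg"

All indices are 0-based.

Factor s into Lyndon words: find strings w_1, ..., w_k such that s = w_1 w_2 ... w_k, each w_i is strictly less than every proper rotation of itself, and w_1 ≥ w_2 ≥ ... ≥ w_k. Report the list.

["afdgdbceggbccdf", "aadcg"]

emit factor 1: 'afdgdbceggbccdf' (i=0, period=15)
emit factor 2: 'aadcg' (i=15, period=5)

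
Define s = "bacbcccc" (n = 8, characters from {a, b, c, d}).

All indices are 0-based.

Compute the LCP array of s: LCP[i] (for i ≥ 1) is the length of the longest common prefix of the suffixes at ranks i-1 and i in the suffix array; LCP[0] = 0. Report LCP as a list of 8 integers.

[0, 0, 1, 0, 1, 1, 2, 3]

rank | idx | suffix
   0 |   1 | acbcccc
   1 |   0 | bacbcccc
   2 |   3 | bcccc
   3 |   7 | c
   4 |   2 | cbcccc
   5 |   6 | cc
   6 |   5 | ccc
   7 |   4 | cccc

SA = [1, 0, 3, 7, 2, 6, 5, 4]
[i] adj suffixes → lcp
  [1] 1/0 → 0 ('')
  [2] 0/3 → 1 ('b')
  [3] 3/7 → 0 ('')
  [4] 7/2 → 1 ('c')
  [5] 2/6 → 1 ('c')
  [6] 6/5 → 2 ('cc')
  [7] 5/4 → 3 ('ccc')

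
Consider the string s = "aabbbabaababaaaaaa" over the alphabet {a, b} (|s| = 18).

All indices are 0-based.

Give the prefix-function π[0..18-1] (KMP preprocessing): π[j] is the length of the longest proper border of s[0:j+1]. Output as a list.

π[0] = 0
j=1 s[j]='a': π[1]=1 (border 'a')
j=2 s[j]='b': k: 1→0; π[2]=0 (border '')
j=3 s[j]='b': π[3]=0 (border '')
j=4 s[j]='b': π[4]=0 (border '')
j=5 s[j]='a': π[5]=1 (border 'a')
j=6 s[j]='b': k: 1→0; π[6]=0 (border '')
j=7 s[j]='a': π[7]=1 (border 'a')
j=8 s[j]='a': π[8]=2 (border 'aa')
j=9 s[j]='b': π[9]=3 (border 'aab')
j=10 s[j]='a': k: 3→0; π[10]=1 (border 'a')
j=11 s[j]='b': k: 1→0; π[11]=0 (border '')
j=12 s[j]='a': π[12]=1 (border 'a')
j=13 s[j]='a': π[13]=2 (border 'aa')
j=14 s[j]='a': k: 2→1; π[14]=2 (border 'aa')
j=15 s[j]='a': k: 2→1; π[15]=2 (border 'aa')
j=16 s[j]='a': k: 2→1; π[16]=2 (border 'aa')
j=17 s[j]='a': k: 2→1; π[17]=2 (border 'aa')

[0, 1, 0, 0, 0, 1, 0, 1, 2, 3, 1, 0, 1, 2, 2, 2, 2, 2]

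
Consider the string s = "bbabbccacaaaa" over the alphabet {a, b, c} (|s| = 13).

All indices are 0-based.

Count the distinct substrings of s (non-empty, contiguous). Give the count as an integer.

76

sorted suffixes:
  #0 SA[0]=12  'a'
  #1 SA[1]=11  'aa'
  #2 SA[2]=10  'aaa'
  #3 SA[3]=9  'aaaa'
  #4 SA[4]=2  'abbccacaaaa'
  #5 SA[5]=7  'acaaaa'
  #6 SA[6]=1  'babbccacaaaa'
  #7 SA[7]=0  'bbabbccacaaaa'
  #8 SA[8]=3  'bbccacaaaa'
  #9 SA[9]=4  'bccacaaaa'
  #10 SA[10]=8  'caaaa'
  #11 SA[11]=6  'cacaaaa'
  #12 SA[12]=5  'ccacaaaa'

SA = [12, 11, 10, 9, 2, 7, 1, 0, 3, 4, 8, 6, 5]
rank  pair      lcp
   1  s[12:],s[11:]  1  'a'
   2  s[11:],s[10:]  2  'aa'
   3  s[10:],s[9:]  3  'aaa'
   4  s[9:],s[2:]  1  'a'
   5  s[2:],s[7:]  1  'a'
   6  s[7:],s[1:]  0  ''
   7  s[1:],s[0:]  1  'b'
   8  s[0:],s[3:]  2  'bb'
   9  s[3:],s[4:]  1  'b'
  10  s[4:],s[8:]  0  ''
  11  s[8:],s[6:]  2  'ca'
  12  s[6:],s[5:]  1  'c'

n(n+1)/2 = 13·14/2 = 91
Σ LCP = 0 + 1 + 2 + 3 + 1 + 1 + 0 + 1 + 2 + 1 + 0 + 2 + 1 = 15
distinct = 91 − 15 = 76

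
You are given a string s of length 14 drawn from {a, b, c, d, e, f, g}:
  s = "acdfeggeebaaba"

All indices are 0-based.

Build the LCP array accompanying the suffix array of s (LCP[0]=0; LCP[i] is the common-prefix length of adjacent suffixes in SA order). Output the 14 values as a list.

rank→(start, suffix):
  0 → (13, 'a')
  1 → (10, 'aaba')
  2 → (11, 'aba')
  3 → (0, 'acdfeggeebaaba')
  4 → (12, 'ba')
  5 → (9, 'baaba')
  6 → (1, 'cdfeggeebaaba')
  7 → (2, 'dfeggeebaaba')
  8 → (8, 'ebaaba')
  9 → (7, 'eebaaba')
  10 → (4, 'eggeebaaba')
  11 → (3, 'feggeebaaba')
  12 → (6, 'geebaaba')
  13 → (5, 'ggeebaaba')

SA = [13, 10, 11, 0, 12, 9, 1, 2, 8, 7, 4, 3, 6, 5]
i: (SA[i-1],SA[i]) lcp shared
  1: (13,10) 1 'a'
  2: (10,11) 1 'a'
  3: (11,0) 1 'a'
  4: (0,12) 0 ''
  5: (12,9) 2 'ba'
  6: (9,1) 0 ''
  7: (1,2) 0 ''
  8: (2,8) 0 ''
  9: (8,7) 1 'e'
  10: (7,4) 1 'e'
  11: (4,3) 0 ''
  12: (3,6) 0 ''
  13: (6,5) 1 'g'

[0, 1, 1, 1, 0, 2, 0, 0, 0, 1, 1, 0, 0, 1]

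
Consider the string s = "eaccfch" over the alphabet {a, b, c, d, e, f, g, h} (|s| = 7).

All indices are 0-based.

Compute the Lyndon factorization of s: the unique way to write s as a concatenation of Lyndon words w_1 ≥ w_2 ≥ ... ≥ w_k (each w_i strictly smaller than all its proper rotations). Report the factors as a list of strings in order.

["e", "accfch"]

emit factor 1: 'e' (i=0, period=1)
emit factor 2: 'accfch' (i=1, period=6)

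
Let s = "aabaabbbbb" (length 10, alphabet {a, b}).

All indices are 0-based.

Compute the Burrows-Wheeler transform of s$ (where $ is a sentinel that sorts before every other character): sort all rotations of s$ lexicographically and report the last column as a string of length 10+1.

rank  rotation     last
    0  $aabaabbbbb  b
    1  aabaabbbbb$  $
    2  aabbbbb$aab  b
    3  abaabbbbb$a  a
    4  abbbbb$aaba  a
    5  b$aabaabbbb  b
    6  baabbbbb$aa  a
    7  bb$aabaabbb  b
    8  bbb$aabaabb  b
    9  bbbb$aabaab  b
   10  bbbbb$aabaa  a

b$baababbba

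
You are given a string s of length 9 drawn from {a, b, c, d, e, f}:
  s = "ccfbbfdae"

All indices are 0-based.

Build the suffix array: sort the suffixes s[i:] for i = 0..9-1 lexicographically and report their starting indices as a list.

[7, 3, 4, 0, 1, 6, 8, 2, 5]

sorted suffixes:
  #0 SA[0]=7  'ae'
  #1 SA[1]=3  'bbfdae'
  #2 SA[2]=4  'bfdae'
  #3 SA[3]=0  'ccfbbfdae'
  #4 SA[4]=1  'cfbbfdae'
  #5 SA[5]=6  'dae'
  #6 SA[6]=8  'e'
  #7 SA[7]=2  'fbbfdae'
  #8 SA[8]=5  'fdae'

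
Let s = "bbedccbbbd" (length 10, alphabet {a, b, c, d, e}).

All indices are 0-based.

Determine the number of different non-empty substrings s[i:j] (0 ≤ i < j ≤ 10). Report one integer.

rank | idx | suffix
   0 |   6 | bbbd
   1 |   7 | bbd
   2 |   0 | bbedccbbbd
   3 |   8 | bd
   4 |   1 | bedccbbbd
   5 |   5 | cbbbd
   6 |   4 | ccbbbd
   7 |   9 | d
   8 |   3 | dccbbbd
   9 |   2 | edccbbbd

SA = [6, 7, 0, 8, 1, 5, 4, 9, 3, 2]
[i] adj suffixes → lcp
  [1] 6/7 → 2 ('bb')
  [2] 7/0 → 2 ('bb')
  [3] 0/8 → 1 ('b')
  [4] 8/1 → 1 ('b')
  [5] 1/5 → 0 ('')
  [6] 5/4 → 1 ('c')
  [7] 4/9 → 0 ('')
  [8] 9/3 → 1 ('d')
  [9] 3/2 → 0 ('')

n(n+1)/2 = 10·11/2 = 55
Σ LCP = 0 + 2 + 2 + 1 + 1 + 0 + 1 + 0 + 1 + 0 = 8
distinct = 55 − 8 = 47

47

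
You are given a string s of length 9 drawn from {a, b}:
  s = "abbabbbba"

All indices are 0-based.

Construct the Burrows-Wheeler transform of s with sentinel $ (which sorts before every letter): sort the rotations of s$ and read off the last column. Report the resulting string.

rank  rotation    last
    0  $abbabbbba  a
    1  a$abbabbbb  b
    2  abbabbbba$  $
    3  abbbba$abb  b
    4  ba$abbabbb  b
    5  babbbba$ab  b
    6  bba$abbabb  b
    7  bbabbbba$a  a
    8  bbba$abbab  b
    9  bbbba$abba  a

ab$bbbbaba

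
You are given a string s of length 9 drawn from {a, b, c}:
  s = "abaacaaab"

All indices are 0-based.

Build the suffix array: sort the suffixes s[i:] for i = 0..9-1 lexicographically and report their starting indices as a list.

rank→(start, suffix):
  0 → (5, 'aaab')
  1 → (6, 'aab')
  2 → (2, 'aacaaab')
  3 → (7, 'ab')
  4 → (0, 'abaacaaab')
  5 → (3, 'acaaab')
  6 → (8, 'b')
  7 → (1, 'baacaaab')
  8 → (4, 'caaab')

[5, 6, 2, 7, 0, 3, 8, 1, 4]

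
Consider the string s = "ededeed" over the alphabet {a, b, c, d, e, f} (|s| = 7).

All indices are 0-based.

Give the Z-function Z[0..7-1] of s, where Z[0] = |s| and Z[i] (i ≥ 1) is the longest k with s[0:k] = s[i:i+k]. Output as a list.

[7, 0, 3, 0, 1, 2, 0]

Z[0]=7
i=1: fresh scan; Z[1]=0
i=2: fresh scan; Z[2]=3 scan→box=[2,5)
i=3: min(r-i=2, Z[1]=0)=0; Z[3]=0
i=4: min(r-i=1, Z[2]=3)=1; Z[4]=1
i=5: fresh scan; Z[5]=2 scan→box=[5,7)
i=6: min(r-i=1, Z[1]=0)=0; Z[6]=0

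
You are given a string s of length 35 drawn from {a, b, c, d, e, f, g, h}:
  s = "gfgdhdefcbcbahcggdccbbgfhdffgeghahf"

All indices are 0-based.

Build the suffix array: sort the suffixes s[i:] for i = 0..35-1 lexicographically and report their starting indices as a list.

rank | idx | suffix
   0 |  12 | ahcggdccbbgfhdffgeghahf
   1 |  32 | ahf
   2 |  11 | bahcggdccbbgfhdffgeghahf
   3 |  20 | bbgfhdffgeghahf
   4 |   9 | bcbahcggdccbbgfhdffgeghahf
   5 |  21 | bgfhdffgeghahf
   6 |  10 | cbahcggdccbbgfhdffgeghahf
   7 |  19 | cbbgfhdffgeghahf
   8 |   8 | cbcbahcggdccbbgfhdffgeghahf
   9 |  18 | ccbbgfhdffgeghahf
  10 |  14 | cggdccbbgfhdffgeghahf
  11 |  17 | dccbbgfhdffgeghahf
  12 |   5 | defcbcbahcggdccbbgfhdffgeghahf
  13 |  25 | dffgeghahf
  14 |   3 | dhdefcbcbahcggdccbbgfhdffgeghahf
  15 |   6 | efcbcbahcggdccbbgfhdffgeghahf
  16 |  29 | eghahf
  17 |  34 | f
  18 |   7 | fcbcbahcggdccbbgfhdffgeghahf
  19 |  26 | ffgeghahf
  20 |   1 | fgdhdefcbcbahcggdccbbgfhdffgeghahf
  21 |  27 | fgeghahf
  22 |  23 | fhdffgeghahf
  23 |  16 | gdccbbgfhdffgeghahf
  24 |   2 | gdhdefcbcbahcggdccbbgfhdffgeghahf
  25 |  28 | geghahf
  26 |   0 | gfgdhdefcbcbahcggdccbbgfhdffgeghahf
  27 |  22 | gfhdffgeghahf
  28 |  15 | ggdccbbgfhdffgeghahf
  29 |  30 | ghahf
  30 |  31 | hahf
  31 |  13 | hcggdccbbgfhdffgeghahf
  32 |   4 | hdefcbcbahcggdccbbgfhdffgeghahf
  33 |  24 | hdffgeghahf
  34 |  33 | hf

[12, 32, 11, 20, 9, 21, 10, 19, 8, 18, 14, 17, 5, 25, 3, 6, 29, 34, 7, 26, 1, 27, 23, 16, 2, 28, 0, 22, 15, 30, 31, 13, 4, 24, 33]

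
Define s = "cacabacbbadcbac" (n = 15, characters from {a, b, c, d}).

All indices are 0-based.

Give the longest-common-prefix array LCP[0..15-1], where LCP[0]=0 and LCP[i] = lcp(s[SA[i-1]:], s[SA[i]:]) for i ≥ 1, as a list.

sorted suffixes:
  #0 SA[0]=3  'abacbbadcbac'
  #1 SA[1]=13  'ac'
  #2 SA[2]=1  'acabacbbadcbac'
  #3 SA[3]=5  'acbbadcbac'
  #4 SA[4]=9  'adcbac'
  #5 SA[5]=12  'bac'
  #6 SA[6]=4  'bacbbadcbac'
  #7 SA[7]=8  'badcbac'
  #8 SA[8]=7  'bbadcbac'
  #9 SA[9]=14  'c'
  #10 SA[10]=2  'cabacbbadcbac'
  #11 SA[11]=0  'cacabacbbadcbac'
  #12 SA[12]=11  'cbac'
  #13 SA[13]=6  'cbbadcbac'
  #14 SA[14]=10  'dcbac'

SA = [3, 13, 1, 5, 9, 12, 4, 8, 7, 14, 2, 0, 11, 6, 10]
[i] adj suffixes → lcp
  [1] 3/13 → 1 ('a')
  [2] 13/1 → 2 ('ac')
  [3] 1/5 → 2 ('ac')
  [4] 5/9 → 1 ('a')
  [5] 9/12 → 0 ('')
  [6] 12/4 → 3 ('bac')
  [7] 4/8 → 2 ('ba')
  [8] 8/7 → 1 ('b')
  [9] 7/14 → 0 ('')
  [10] 14/2 → 1 ('c')
  [11] 2/0 → 2 ('ca')
  [12] 0/11 → 1 ('c')
  [13] 11/6 → 2 ('cb')
  [14] 6/10 → 0 ('')

[0, 1, 2, 2, 1, 0, 3, 2, 1, 0, 1, 2, 1, 2, 0]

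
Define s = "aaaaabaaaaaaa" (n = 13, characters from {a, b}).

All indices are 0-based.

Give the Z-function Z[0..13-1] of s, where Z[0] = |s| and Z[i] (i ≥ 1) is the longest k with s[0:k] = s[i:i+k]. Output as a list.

Z[0]=13
i=1: i≥r, start 0; Z[1]=4 extend→box=[1,5)
i=2: min(r-i=3, Z[1]=4)=3; Z[2]=3
i=3: min(r-i=2, Z[2]=3)=2; Z[3]=2
i=4: min(r-i=1, Z[3]=2)=1; Z[4]=1
i=5: i≥r, start 0; Z[5]=0
i=6: i≥r, start 0; Z[6]=5 extend→box=[6,11)
i=7: min(r-i=4, Z[1]=4)=4; Z[7]=5 extend→box=[7,12)
i=8: min(r-i=4, Z[1]=4)=4; Z[8]=5 extend→box=[8,13)
i=9: min(r-i=4, Z[1]=4)=4; Z[9]=4
i=10: min(r-i=3, Z[2]=3)=3; Z[10]=3
i=11: min(r-i=2, Z[3]=2)=2; Z[11]=2
i=12: min(r-i=1, Z[4]=1)=1; Z[12]=1

[13, 4, 3, 2, 1, 0, 5, 5, 5, 4, 3, 2, 1]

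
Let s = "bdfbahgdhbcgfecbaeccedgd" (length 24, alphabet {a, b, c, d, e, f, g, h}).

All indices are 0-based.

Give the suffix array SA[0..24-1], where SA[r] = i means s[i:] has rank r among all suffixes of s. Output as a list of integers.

[16, 4, 15, 3, 9, 0, 14, 18, 19, 10, 23, 1, 21, 7, 13, 17, 20, 2, 12, 22, 6, 11, 8, 5]

rank | idx | suffix
   0 |  16 | aeccedgd
   1 |   4 | ahgdhbcgfecbaeccedgd
   2 |  15 | baeccedgd
   3 |   3 | bahgdhbcgfecbaeccedgd
   4 |   9 | bcgfecbaeccedgd
   5 |   0 | bdfbahgdhbcgfecbaeccedgd
   6 |  14 | cbaeccedgd
   7 |  18 | ccedgd
   8 |  19 | cedgd
   9 |  10 | cgfecbaeccedgd
  10 |  23 | d
  11 |   1 | dfbahgdhbcgfecbaeccedgd
  12 |  21 | dgd
  13 |   7 | dhbcgfecbaeccedgd
  14 |  13 | ecbaeccedgd
  15 |  17 | eccedgd
  16 |  20 | edgd
  17 |   2 | fbahgdhbcgfecbaeccedgd
  18 |  12 | fecbaeccedgd
  19 |  22 | gd
  20 |   6 | gdhbcgfecbaeccedgd
  21 |  11 | gfecbaeccedgd
  22 |   8 | hbcgfecbaeccedgd
  23 |   5 | hgdhbcgfecbaeccedgd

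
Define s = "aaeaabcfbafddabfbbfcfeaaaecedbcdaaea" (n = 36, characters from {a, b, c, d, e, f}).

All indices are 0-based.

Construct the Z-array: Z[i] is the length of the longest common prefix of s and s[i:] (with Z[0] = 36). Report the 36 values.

Z[0]=36
i=1: fresh scan; Z[1]=1 extend→box=[1,2)
i=2: fresh scan; Z[2]=0
i=3: fresh scan; Z[3]=2 extend→box=[3,5)
i=4: min(r-i=1, Z[1]=1)=1; Z[4]=1
i=5: fresh scan; Z[5]=0
i=6: fresh scan; Z[6]=0
i=7: fresh scan; Z[7]=0
i=8: fresh scan; Z[8]=0
i=9: fresh scan; Z[9]=1 extend→box=[9,10)
i=10: fresh scan; Z[10]=0
i=11: fresh scan; Z[11]=0
i=12: fresh scan; Z[12]=0
i=13: fresh scan; Z[13]=1 extend→box=[13,14)
i=14: fresh scan; Z[14]=0
i=15: fresh scan; Z[15]=0
i=16: fresh scan; Z[16]=0
i=17: fresh scan; Z[17]=0
i=18: fresh scan; Z[18]=0
i=19: fresh scan; Z[19]=0
i=20: fresh scan; Z[20]=0
i=21: fresh scan; Z[21]=0
i=22: fresh scan; Z[22]=2 extend→box=[22,24)
i=23: min(r-i=1, Z[1]=1)=1; Z[23]=3 extend→box=[23,26)
i=24: min(r-i=2, Z[1]=1)=1; Z[24]=1
i=25: min(r-i=1, Z[2]=0)=0; Z[25]=0
i=26: fresh scan; Z[26]=0
i=27: fresh scan; Z[27]=0
i=28: fresh scan; Z[28]=0
i=29: fresh scan; Z[29]=0
i=30: fresh scan; Z[30]=0
i=31: fresh scan; Z[31]=0
i=32: fresh scan; Z[32]=4 extend→box=[32,36)
i=33: min(r-i=3, Z[1]=1)=1; Z[33]=1
i=34: min(r-i=2, Z[2]=0)=0; Z[34]=0
i=35: min(r-i=1, Z[3]=2)=1; Z[35]=1

[36, 1, 0, 2, 1, 0, 0, 0, 0, 1, 0, 0, 0, 1, 0, 0, 0, 0, 0, 0, 0, 0, 2, 3, 1, 0, 0, 0, 0, 0, 0, 0, 4, 1, 0, 1]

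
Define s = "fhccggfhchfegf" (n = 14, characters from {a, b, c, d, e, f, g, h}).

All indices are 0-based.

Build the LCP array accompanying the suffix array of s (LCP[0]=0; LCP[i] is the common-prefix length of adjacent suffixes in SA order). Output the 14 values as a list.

[0, 1, 1, 0, 0, 1, 1, 3, 0, 2, 1, 0, 2, 1]

rank | idx | suffix
   0 |   2 | ccggfhchfegf
   1 |   3 | cggfhchfegf
   2 |   8 | chfegf
   3 |  11 | egf
   4 |  13 | f
   5 |  10 | fegf
   6 |   0 | fhccggfhchfegf
   7 |   6 | fhchfegf
   8 |  12 | gf
   9 |   5 | gfhchfegf
  10 |   4 | ggfhchfegf
  11 |   1 | hccggfhchfegf
  12 |   7 | hchfegf
  13 |   9 | hfegf

SA = [2, 3, 8, 11, 13, 10, 0, 6, 12, 5, 4, 1, 7, 9]
rank  pair      lcp
   1  s[2:],s[3:]  1  'c'
   2  s[3:],s[8:]  1  'c'
   3  s[8:],s[11:]  0  ''
   4  s[11:],s[13:]  0  ''
   5  s[13:],s[10:]  1  'f'
   6  s[10:],s[0:]  1  'f'
   7  s[0:],s[6:]  3  'fhc'
   8  s[6:],s[12:]  0  ''
   9  s[12:],s[5:]  2  'gf'
  10  s[5:],s[4:]  1  'g'
  11  s[4:],s[1:]  0  ''
  12  s[1:],s[7:]  2  'hc'
  13  s[7:],s[9:]  1  'h'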